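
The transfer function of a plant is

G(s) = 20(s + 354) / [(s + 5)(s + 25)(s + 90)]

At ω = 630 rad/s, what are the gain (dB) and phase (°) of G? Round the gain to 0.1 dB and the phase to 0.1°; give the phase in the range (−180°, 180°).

At s = jω = j630:
zero (s+354): 354 + j630 → |·| = √(354²+630²) = √522216 ≈ 722.65, ∠ = arctan(630/354) ≈ 60.67°
pole (s+5): 5 + j630 → |·| = √(5²+630²) = √396925 ≈ 630.02, ∠ = arctan(630/5) ≈ 89.55°
pole (s+25): 25 + j630 → |·| = √(25²+630²) = √397525 ≈ 630.5, ∠ = arctan(630/25) ≈ 87.73°
pole (s+90): 90 + j630 → |·| = √(90²+630²) = √405000 ≈ 636.4, ∠ = arctan(630/90) ≈ 81.87°
|G| = 20 · 722.65 / 2.528e+08 ≈ 5.7172e-05
Gain = 20 log₁₀(5.7172e-05) ≈ -84.86 dB
∠G = 60.67° − 259.15° = -198.48° ≡ 161.52° (principal value)

-84.9 dB, 161.5°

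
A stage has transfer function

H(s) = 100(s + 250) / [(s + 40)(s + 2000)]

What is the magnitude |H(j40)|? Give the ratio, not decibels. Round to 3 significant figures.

0.224

At s = jω = j40:
zero (s+250): 250 + j40 → |·| = √(250²+40²) = √64100 ≈ 253.18, ∠ = arctan(40/250) ≈ 9.09°
pole (s+40): 40 + j40 → |·| = √(40²+40²) = √3200 ≈ 56.569, ∠ = arctan(40/40) ≈ 45.00°
pole (s+2000): 2000 + j40 → |·| = √(2000²+40²) = √4001600 ≈ 2000.4, ∠ = arctan(40/2000) ≈ 1.15°
|H| = 100 · 253.18 / 1.1316e+05 ≈ 0.22374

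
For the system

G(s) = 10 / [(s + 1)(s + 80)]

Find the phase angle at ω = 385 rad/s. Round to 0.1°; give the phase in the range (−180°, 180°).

At s = jω = j385:
pole (s+1): 1 + j385 → |·| = √(1²+385²) = √148226 ≈ 385, ∠ = arctan(385/1) ≈ 89.85°
pole (s+80): 80 + j385 → |·| = √(80²+385²) = √154625 ≈ 393.22, ∠ = arctan(385/80) ≈ 78.26°
∠G = 0.00° − 168.11° = -168.11°

-168.1°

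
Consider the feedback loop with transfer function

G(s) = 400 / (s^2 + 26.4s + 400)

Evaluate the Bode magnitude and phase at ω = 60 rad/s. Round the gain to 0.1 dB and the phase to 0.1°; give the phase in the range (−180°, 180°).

-19.0 dB, -153.7°

At s = jω = j60:
quadratic: (j60)² + 26.4·j60 + 400 = -3200 + j1584 → |·| ≈ 3570.6, ∠ ≈ 153.66°
|G| = 400 / 3570.6 ≈ 0.11203
Gain = 20 log₁₀(0.11203) ≈ -19.01 dB
∠G = 0.00° − 153.66° = -153.66°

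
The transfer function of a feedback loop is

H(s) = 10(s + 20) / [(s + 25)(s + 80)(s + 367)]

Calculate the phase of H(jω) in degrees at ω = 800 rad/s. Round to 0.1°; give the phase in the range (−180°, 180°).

-149.3°

At s = jω = j800:
zero (s+20): 20 + j800 → |·| = √(20²+800²) = √640400 ≈ 800.25, ∠ = arctan(800/20) ≈ 88.57°
pole (s+25): 25 + j800 → |·| = √(25²+800²) = √640625 ≈ 800.39, ∠ = arctan(800/25) ≈ 88.21°
pole (s+80): 80 + j800 → |·| = √(80²+800²) = √646400 ≈ 803.99, ∠ = arctan(800/80) ≈ 84.29°
pole (s+367): 367 + j800 → |·| = √(367²+800²) = √774689 ≈ 880.16, ∠ = arctan(800/367) ≈ 65.36°
∠H = 88.57° − 237.86° = -149.29°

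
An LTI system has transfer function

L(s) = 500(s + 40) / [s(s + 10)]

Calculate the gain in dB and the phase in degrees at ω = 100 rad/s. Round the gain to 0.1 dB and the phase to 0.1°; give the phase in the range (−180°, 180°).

At s = jω = j100:
zero (s+40): 40 + j100 → |·| = √(40²+100²) = √11600 ≈ 107.7, ∠ = arctan(100/40) ≈ 68.20°
pole (s+10): 10 + j100 → |·| = √(10²+100²) = √10100 ≈ 100.5, ∠ = arctan(100/10) ≈ 84.29°
pole at origin: |s| = 100, ∠ = 90.00° (in denominator)
|L| = 500 · 107.7 / 10050 ≈ 5.3582
Gain = 20 log₁₀(5.3582) ≈ 14.58 dB
∠L = 68.20° − 174.29° = -106.09°

14.6 dB, -106.1°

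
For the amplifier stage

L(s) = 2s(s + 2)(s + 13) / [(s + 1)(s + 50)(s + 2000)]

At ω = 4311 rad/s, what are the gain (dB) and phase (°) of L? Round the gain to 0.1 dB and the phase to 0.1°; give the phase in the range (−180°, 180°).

At s = jω = j4311:
zero (s+2): 2 + j4311 → |·| = √(2²+4311²) = √18584725 ≈ 4311, ∠ = arctan(4311/2) ≈ 89.97°
zero (s+13): 13 + j4311 → |·| = √(13²+4311²) = √18584890 ≈ 4311, ∠ = arctan(4311/13) ≈ 89.83°
zero at origin: s = j4311 → |·| = 4311, ∠ = 90.00°
pole (s+1): 1 + j4311 → |·| = √(1²+4311²) = √18584722 ≈ 4311, ∠ = arctan(4311/1) ≈ 89.99°
pole (s+50): 50 + j4311 → |·| = √(50²+4311²) = √18587221 ≈ 4311.3, ∠ = arctan(4311/50) ≈ 89.34°
pole (s+2000): 2000 + j4311 → |·| = √(2000²+4311²) = √22584721 ≈ 4752.3, ∠ = arctan(4311/2000) ≈ 65.11°
|L| = 2 · 8.0119e+10 / 8.8326e+10 ≈ 1.8142
Gain = 20 log₁₀(1.8142) ≈ 5.17 dB
∠L = 269.80° − 244.44° = 25.36°

5.2 dB, 25.4°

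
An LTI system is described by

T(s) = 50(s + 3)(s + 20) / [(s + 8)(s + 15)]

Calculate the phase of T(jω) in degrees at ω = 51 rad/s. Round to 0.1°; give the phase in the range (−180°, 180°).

0.5°

At s = jω = j51:
zero (s+3): 3 + j51 → |·| = √(3²+51²) = √2610 ≈ 51.088, ∠ = arctan(51/3) ≈ 86.63°
zero (s+20): 20 + j51 → |·| = √(20²+51²) = √3001 ≈ 54.781, ∠ = arctan(51/20) ≈ 68.59°
pole (s+8): 8 + j51 → |·| = √(8²+51²) = √2665 ≈ 51.624, ∠ = arctan(51/8) ≈ 81.09°
pole (s+15): 15 + j51 → |·| = √(15²+51²) = √2826 ≈ 53.16, ∠ = arctan(51/15) ≈ 73.61°
∠T = 155.22° − 154.70° = 0.52°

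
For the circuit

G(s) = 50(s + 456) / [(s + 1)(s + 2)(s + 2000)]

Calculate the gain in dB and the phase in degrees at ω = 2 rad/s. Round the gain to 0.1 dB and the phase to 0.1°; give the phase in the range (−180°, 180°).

At s = jω = j2:
zero (s+456): 456 + j2 → |·| = √(456²+2²) = √207940 ≈ 456, ∠ = arctan(2/456) ≈ 0.25°
pole (s+1): 1 + j2 → |·| = √(1²+2²) = √5 ≈ 2.2361, ∠ = arctan(2/1) ≈ 63.43°
pole (s+2): 2 + j2 → |·| = √(2²+2²) = √8 ≈ 2.8284, ∠ = arctan(2/2) ≈ 45.00°
pole (s+2000): 2000 + j2 → |·| = √(2000²+2²) = √4000004 ≈ 2000, ∠ = arctan(2/2000) ≈ 0.06°
|G| = 50 · 456 / 12649 ≈ 1.8025
Gain = 20 log₁₀(1.8025) ≈ 5.12 dB
∠G = 0.25° − 108.49° = -108.24°

5.1 dB, -108.2°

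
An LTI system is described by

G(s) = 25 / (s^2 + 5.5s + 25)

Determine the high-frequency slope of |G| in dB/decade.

-40 dB/decade

Each pole contributes −20 dB/decade at high frequency; each zero contributes +20 dB/decade.
Net: 0 zero(s) − 2 pole(s) → -40 dB/decade.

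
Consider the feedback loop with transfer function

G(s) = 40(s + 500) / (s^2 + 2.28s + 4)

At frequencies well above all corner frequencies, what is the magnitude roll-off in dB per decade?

-20 dB/decade

Each pole contributes −20 dB/decade at high frequency; each zero contributes +20 dB/decade.
Net: 1 zero(s) − 2 pole(s) → -20 dB/decade.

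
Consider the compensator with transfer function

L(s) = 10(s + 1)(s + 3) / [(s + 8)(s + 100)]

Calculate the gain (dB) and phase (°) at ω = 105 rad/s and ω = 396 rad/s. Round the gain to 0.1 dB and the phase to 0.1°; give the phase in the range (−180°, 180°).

At s = jω = j105:
zero (s+1): 1 + j105 → |·| = √(1²+105²) = √11026 ≈ 105, ∠ = arctan(105/1) ≈ 89.45°
zero (s+3): 3 + j105 → |·| = √(3²+105²) = √11034 ≈ 105.04, ∠ = arctan(105/3) ≈ 88.36°
pole (s+8): 8 + j105 → |·| = √(8²+105²) = √11089 ≈ 105.3, ∠ = arctan(105/8) ≈ 85.64°
pole (s+100): 100 + j105 → |·| = √(100²+105²) = √21025 ≈ 145, ∠ = arctan(105/100) ≈ 46.40°
|L| = 10 · 11029 / 15268 ≈ 7.2236
Gain = 20 log₁₀(7.2236) ≈ 17.18 dB
∠L = 177.81° − 132.04° = 45.77°

At s = jω = j396:
zero (s+1): 1 + j396 → |·| = √(1²+396²) = √156817 ≈ 396, ∠ = arctan(396/1) ≈ 89.86°
zero (s+3): 3 + j396 → |·| = √(3²+396²) = √156825 ≈ 396.01, ∠ = arctan(396/3) ≈ 89.57°
pole (s+8): 8 + j396 → |·| = √(8²+396²) = √156880 ≈ 396.08, ∠ = arctan(396/8) ≈ 88.84°
pole (s+100): 100 + j396 → |·| = √(100²+396²) = √166816 ≈ 408.43, ∠ = arctan(396/100) ≈ 75.83°
|L| = 10 · 1.5682e+05 / 1.6177e+05 ≈ 9.694
Gain = 20 log₁₀(9.694) ≈ 19.73 dB
∠L = 179.43° − 164.67° = 14.76°

ω = 105: 17.2 dB, 45.8°; ω = 396: 19.7 dB, 14.8°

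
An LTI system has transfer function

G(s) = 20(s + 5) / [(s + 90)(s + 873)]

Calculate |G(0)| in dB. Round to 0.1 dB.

G(0) = 20·5 / (90·873) ≈ 0.0012728
20 log₁₀(0.0012728) ≈ -57.90 dB

-57.9 dB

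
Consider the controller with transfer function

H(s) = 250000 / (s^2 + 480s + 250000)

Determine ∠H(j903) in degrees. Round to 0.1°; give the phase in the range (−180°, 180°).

At s = jω = j903:
quadratic: (j903)² + 480·j903 + 250000 = -565409 + j433440 → |·| ≈ 7.1243e+05, ∠ ≈ 142.53°
∠H = 0.00° − 142.53° = -142.53°

-142.5°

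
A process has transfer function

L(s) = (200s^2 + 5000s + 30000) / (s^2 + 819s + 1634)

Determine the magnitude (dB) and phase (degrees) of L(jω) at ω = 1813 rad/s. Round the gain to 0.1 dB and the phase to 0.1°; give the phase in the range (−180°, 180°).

Substitute s = j1813:
Numerator: 200(j1813)^2 + 5000(j1813) + 30000 = -657363800 + j9065000
Denominator: (j1813)^2 + 819(j1813) + 1634 = -3285335 + j1484847
|N| = √(657363800² + 9065000²) ≈ 6.5743e+08, ∠N ≈ 179.21°
|D| = √(3285335² + 1484847²) ≈ 3.6053e+06, ∠D ≈ 155.68°
|L| = 6.5743e+08 / 3.6053e+06 ≈ 182.35
Gain = 20 log₁₀(182.35) ≈ 45.22 dB
∠L = 179.21° − 155.68° = 23.53°

45.2 dB, 23.5°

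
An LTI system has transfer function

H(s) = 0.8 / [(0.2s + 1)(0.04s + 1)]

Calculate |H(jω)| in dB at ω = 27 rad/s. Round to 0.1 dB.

-20.1 dB

At ω = 27 rad/s:
pole (1 + j27·0.2) = 1 + j5.4 → |·| ≈ 5.4918, ∠ ≈ 79.51°
pole (1 + j27·0.04) = 1 + j1.08 → |·| ≈ 1.4719, ∠ ≈ 47.20°
|H| = 0.8 · 1 / (5.4918 · 1.4719) ≈ 0.098968
Gain = 20 log₁₀(0.098968) ≈ -20.09 dB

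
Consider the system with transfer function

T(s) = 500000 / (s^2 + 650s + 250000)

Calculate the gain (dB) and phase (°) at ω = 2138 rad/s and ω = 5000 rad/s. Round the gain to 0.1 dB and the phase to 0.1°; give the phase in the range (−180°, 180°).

At s = jω = j2138:
quadratic: (j2138)² + 650·j2138 + 250000 = -4321044 + j1389700 → |·| ≈ 4.539e+06, ∠ ≈ 162.17°
|T| = 500000 / 4.539e+06 ≈ 0.11016
Gain = 20 log₁₀(0.11016) ≈ -19.16 dB
∠T = 0.00° − 162.17° = -162.17°

At s = jω = j5000:
quadratic: (j5000)² + 650·j5000 + 250000 = -24750000 + j3250000 → |·| ≈ 2.4962e+07, ∠ ≈ 172.52°
|T| = 500000 / 2.4962e+07 ≈ 0.02003
Gain = 20 log₁₀(0.02003) ≈ -33.97 dB
∠T = 0.00° − 172.52° = -172.52°

ω = 2138: -19.2 dB, -162.2°; ω = 5000: -34.0 dB, -172.5°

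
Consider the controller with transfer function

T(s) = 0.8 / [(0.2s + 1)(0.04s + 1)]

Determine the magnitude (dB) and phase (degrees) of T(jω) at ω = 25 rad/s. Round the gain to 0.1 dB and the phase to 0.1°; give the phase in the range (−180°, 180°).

-19.1 dB, -123.7°

At ω = 25 rad/s:
pole (1 + j25·0.2) = 1 + j5 → |·| ≈ 5.099, ∠ ≈ 78.69°
pole (1 + j25·0.04) = 1 + j1 → |·| ≈ 1.4142, ∠ ≈ 45.00°
|T| = 0.8 · 1 / (5.099 · 1.4142) ≈ 0.11094
Gain = 20 log₁₀(0.11094) ≈ -19.10 dB
∠T = (0°) − (78.69° + 45.00°) = -123.69°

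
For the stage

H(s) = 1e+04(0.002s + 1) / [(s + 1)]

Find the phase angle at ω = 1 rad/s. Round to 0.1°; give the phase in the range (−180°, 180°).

-44.9°

At ω = 1 rad/s:
zero (1 + j1·0.002) = 1 + j0.002 → |·| ≈ 1, ∠ ≈ 0.11°
pole (1 + j1·1) = 1 + j1 → |·| ≈ 1.4142, ∠ ≈ 45.00°
∠H = (0.11°) − (45.00°) = -44.89°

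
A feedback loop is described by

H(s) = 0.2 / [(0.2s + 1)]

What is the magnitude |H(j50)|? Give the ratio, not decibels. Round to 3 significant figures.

At ω = 50 rad/s:
pole (1 + j50·0.2) = 1 + j10 → |·| ≈ 10.05, ∠ ≈ 84.29°
|H| = 0.2 · 1 / (10.05) ≈ 0.0199

0.0199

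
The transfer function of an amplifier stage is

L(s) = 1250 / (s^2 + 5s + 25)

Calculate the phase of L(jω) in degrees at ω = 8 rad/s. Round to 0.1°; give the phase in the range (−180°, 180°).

At s = jω = j8:
quadratic: (j8)² + 5·j8 + 25 = -39 + j40 → |·| ≈ 55.866, ∠ ≈ 134.27°
∠L = 0.00° − 134.27° = -134.27°

-134.3°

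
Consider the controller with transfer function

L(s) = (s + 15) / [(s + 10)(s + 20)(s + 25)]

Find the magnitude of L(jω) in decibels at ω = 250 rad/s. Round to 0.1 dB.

-96.0 dB

At s = jω = j250:
zero (s+15): 15 + j250 → |·| = √(15²+250²) = √62725 ≈ 250.45, ∠ = arctan(250/15) ≈ 86.57°
pole (s+10): 10 + j250 → |·| = √(10²+250²) = √62600 ≈ 250.2, ∠ = arctan(250/10) ≈ 87.71°
pole (s+20): 20 + j250 → |·| = √(20²+250²) = √62900 ≈ 250.8, ∠ = arctan(250/20) ≈ 85.43°
pole (s+25): 25 + j250 → |·| = √(25²+250²) = √63125 ≈ 251.25, ∠ = arctan(250/25) ≈ 84.29°
|L| = 1 · 250.45 / 1.5766e+07 ≈ 1.5885e-05
Gain = 20 log₁₀(1.5885e-05) ≈ -95.98 dB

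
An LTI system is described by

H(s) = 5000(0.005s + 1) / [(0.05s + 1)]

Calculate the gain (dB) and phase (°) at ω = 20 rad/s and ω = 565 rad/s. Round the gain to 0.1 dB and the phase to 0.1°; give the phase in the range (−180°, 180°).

ω = 20: 71.0 dB, -39.3°; ω = 565: 54.5 dB, -17.5°

At ω = 20 rad/s:
zero (1 + j20·0.005) = 1 + j0.1 → |·| ≈ 1.005, ∠ ≈ 5.71°
pole (1 + j20·0.05) = 1 + j1 → |·| ≈ 1.4142, ∠ ≈ 45.00°
|H| = 5000 · 1.005 / (1.4142) ≈ 3553.2
Gain = 20 log₁₀(3553.2) ≈ 71.01 dB
∠H = (5.71°) − (45.00°) = -39.29°

At ω = 565 rad/s:
zero (1 + j565·0.005) = 1 + j2.825 → |·| ≈ 2.9968, ∠ ≈ 70.51°
pole (1 + j565·0.05) = 1 + j28.25 → |·| ≈ 28.268, ∠ ≈ 87.97°
|H| = 5000 · 2.9968 / (28.268) ≈ 530.07
Gain = 20 log₁₀(530.07) ≈ 54.49 dB
∠H = (70.51°) − (87.97°) = -17.46°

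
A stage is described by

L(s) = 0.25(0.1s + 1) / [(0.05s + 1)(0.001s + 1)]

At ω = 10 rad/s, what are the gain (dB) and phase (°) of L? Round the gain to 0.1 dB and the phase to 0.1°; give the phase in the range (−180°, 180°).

At ω = 10 rad/s:
zero (1 + j10·0.1) = 1 + j1 → |·| ≈ 1.4142, ∠ ≈ 45.00°
pole (1 + j10·0.05) = 1 + j0.5 → |·| ≈ 1.118, ∠ ≈ 26.57°
pole (1 + j10·0.001) = 1 + j0.01 → |·| ≈ 1, ∠ ≈ 0.57°
|L| = 0.25 · 1.4142 / (1.118 · 1) ≈ 0.31623
Gain = 20 log₁₀(0.31623) ≈ -10.00 dB
∠L = (45.00°) − (26.57° + 0.57°) = 17.86°

-10.0 dB, 17.9°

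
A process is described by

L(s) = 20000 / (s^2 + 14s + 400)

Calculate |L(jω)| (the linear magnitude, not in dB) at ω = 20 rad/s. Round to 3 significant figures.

At s = jω = j20:
quadratic: (j20)² + 14·j20 + 400 = 0 + j280 → |·| ≈ 280, ∠ ≈ 90.00°
|L| = 20000 / 280 ≈ 71.429

71.4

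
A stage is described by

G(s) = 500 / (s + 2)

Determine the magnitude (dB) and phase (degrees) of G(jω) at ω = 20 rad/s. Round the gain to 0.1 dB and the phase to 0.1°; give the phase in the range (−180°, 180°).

27.9 dB, -84.3°

At s = jω = j20:
pole (s+2): 2 + j20 → |·| = √(2²+20²) = √404 ≈ 20.1, ∠ = arctan(20/2) ≈ 84.29°
|G| = 500 / 20.1 ≈ 24.876
Gain = 20 log₁₀(24.876) ≈ 27.92 dB
∠G = 0.00° − 84.29° = -84.29°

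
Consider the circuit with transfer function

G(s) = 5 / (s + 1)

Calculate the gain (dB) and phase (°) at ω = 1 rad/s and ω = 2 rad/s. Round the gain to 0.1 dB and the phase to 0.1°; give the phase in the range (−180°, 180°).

ω = 1: 11.0 dB, -45.0°; ω = 2: 7.0 dB, -63.4°

At s = jω = j1:
pole (s+1): 1 + j1 → |·| = √(1²+1²) = √2 ≈ 1.4142, ∠ = arctan(1/1) ≈ 45.00°
|G| = 5 / 1.4142 ≈ 3.5356
Gain = 20 log₁₀(3.5356) ≈ 10.97 dB
∠G = 0.00° − 45.00° = -45.00°

At s = jω = j2:
pole (s+1): 1 + j2 → |·| = √(1²+2²) = √5 ≈ 2.2361, ∠ = arctan(2/1) ≈ 63.43°
|G| = 5 / 2.2361 ≈ 2.236
Gain = 20 log₁₀(2.236) ≈ 6.99 dB
∠G = 0.00° − 63.43° = -63.43°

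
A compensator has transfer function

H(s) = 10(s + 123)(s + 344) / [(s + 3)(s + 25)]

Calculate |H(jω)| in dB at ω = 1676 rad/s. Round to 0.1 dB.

At s = jω = j1676:
zero (s+123): 123 + j1676 → |·| = √(123²+1676²) = √2824105 ≈ 1680.5, ∠ = arctan(1676/123) ≈ 85.80°
zero (s+344): 344 + j1676 → |·| = √(344²+1676²) = √2927312 ≈ 1710.9, ∠ = arctan(1676/344) ≈ 78.40°
pole (s+3): 3 + j1676 → |·| = √(3²+1676²) = √2808985 ≈ 1676, ∠ = arctan(1676/3) ≈ 89.90°
pole (s+25): 25 + j1676 → |·| = √(25²+1676²) = √2809601 ≈ 1676.2, ∠ = arctan(1676/25) ≈ 89.15°
|H| = 10 · 2.8752e+06 / 2.8093e+06 ≈ 10.235
Gain = 20 log₁₀(10.235) ≈ 20.20 dB

20.2 dB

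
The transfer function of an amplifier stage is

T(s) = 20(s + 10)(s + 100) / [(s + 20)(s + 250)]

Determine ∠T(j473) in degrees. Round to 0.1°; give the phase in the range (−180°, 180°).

17.1°

At s = jω = j473:
zero (s+10): 10 + j473 → |·| = √(10²+473²) = √223829 ≈ 473.11, ∠ = arctan(473/10) ≈ 88.79°
zero (s+100): 100 + j473 → |·| = √(100²+473²) = √233729 ≈ 483.46, ∠ = arctan(473/100) ≈ 78.06°
pole (s+20): 20 + j473 → |·| = √(20²+473²) = √224129 ≈ 473.42, ∠ = arctan(473/20) ≈ 87.58°
pole (s+250): 250 + j473 → |·| = √(250²+473²) = √286229 ≈ 535, ∠ = arctan(473/250) ≈ 62.14°
∠T = 166.85° − 149.72° = 17.13°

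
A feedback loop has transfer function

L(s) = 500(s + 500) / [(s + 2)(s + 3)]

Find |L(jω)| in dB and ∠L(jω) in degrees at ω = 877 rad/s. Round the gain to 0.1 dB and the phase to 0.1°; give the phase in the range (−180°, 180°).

-3.7 dB, -119.4°

At s = jω = j877:
zero (s+500): 500 + j877 → |·| = √(500²+877²) = √1019129 ≈ 1009.5, ∠ = arctan(877/500) ≈ 60.31°
pole (s+2): 2 + j877 → |·| = √(2²+877²) = √769133 ≈ 877, ∠ = arctan(877/2) ≈ 89.87°
pole (s+3): 3 + j877 → |·| = √(3²+877²) = √769138 ≈ 877.01, ∠ = arctan(877/3) ≈ 89.80°
|L| = 500 · 1009.5 / 7.6914e+05 ≈ 0.65625
Gain = 20 log₁₀(0.65625) ≈ -3.66 dB
∠L = 60.31° − 179.67° = -119.36°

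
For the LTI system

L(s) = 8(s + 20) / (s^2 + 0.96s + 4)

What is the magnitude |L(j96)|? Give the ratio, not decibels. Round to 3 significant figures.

At s = jω = j96:
zero (s+20): 20 + j96 → |·| = √(20²+96²) = √9616 ≈ 98.061, ∠ = arctan(96/20) ≈ 78.23°
quadratic: (j96)² + 0.96·j96 + 4 = -9212 + j92.16 → |·| ≈ 9212.5, ∠ ≈ 179.43°
|L| = 8 · 98.061 / 9212.5 ≈ 0.085155

0.0852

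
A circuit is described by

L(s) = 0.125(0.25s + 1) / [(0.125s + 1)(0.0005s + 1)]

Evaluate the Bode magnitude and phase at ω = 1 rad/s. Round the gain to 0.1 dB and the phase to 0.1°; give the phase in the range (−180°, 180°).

-17.9 dB, 6.9°

At ω = 1 rad/s:
zero (1 + j1·0.25) = 1 + j0.25 → |·| ≈ 1.0308, ∠ ≈ 14.04°
pole (1 + j1·0.125) = 1 + j0.125 → |·| ≈ 1.0078, ∠ ≈ 7.13°
pole (1 + j1·0.0005) = 1 + j0.0005 → |·| ≈ 1, ∠ ≈ 0.03°
|L| = 0.125 · 1.0308 / (1.0078 · 1) ≈ 0.12785
Gain = 20 log₁₀(0.12785) ≈ -17.87 dB
∠L = (14.04°) − (7.13° + 0.03°) = 6.88°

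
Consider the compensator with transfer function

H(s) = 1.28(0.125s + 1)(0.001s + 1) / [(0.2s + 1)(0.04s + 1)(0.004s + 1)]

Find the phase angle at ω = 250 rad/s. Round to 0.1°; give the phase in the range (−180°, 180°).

At ω = 250 rad/s:
zero (1 + j250·0.125) = 1 + j31.25 → |·| ≈ 31.266, ∠ ≈ 88.17°
zero (1 + j250·0.001) = 1 + j0.25 → |·| ≈ 1.0308, ∠ ≈ 14.04°
pole (1 + j250·0.2) = 1 + j50 → |·| ≈ 50.01, ∠ ≈ 88.85°
pole (1 + j250·0.04) = 1 + j10 → |·| ≈ 10.05, ∠ ≈ 84.29°
pole (1 + j250·0.004) = 1 + j1 → |·| ≈ 1.4142, ∠ ≈ 45.00°
∠H = (88.17° + 14.04°) − (88.85° + 84.29° + 45.00°) = -115.93°

-115.9°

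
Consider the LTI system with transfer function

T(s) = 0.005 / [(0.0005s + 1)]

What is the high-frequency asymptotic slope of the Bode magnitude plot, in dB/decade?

-20 dB/decade

Each pole contributes −20 dB/decade at high frequency; each zero contributes +20 dB/decade.
Net: 0 zero(s) − 1 pole(s) → -20 dB/decade.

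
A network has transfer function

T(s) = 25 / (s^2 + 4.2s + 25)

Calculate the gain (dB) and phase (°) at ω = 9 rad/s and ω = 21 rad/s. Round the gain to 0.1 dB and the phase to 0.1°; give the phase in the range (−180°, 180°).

At s = jω = j9:
quadratic: (j9)² + 4.2·j9 + 25 = -56 + j37.8 → |·| ≈ 67.564, ∠ ≈ 145.98°
|T| = 25 / 67.564 ≈ 0.37002
Gain = 20 log₁₀(0.37002) ≈ -8.64 dB
∠T = 0.00° − 145.98° = -145.98°

At s = jω = j21:
quadratic: (j21)² + 4.2·j21 + 25 = -416 + j88.2 → |·| ≈ 425.25, ∠ ≈ 168.03°
|T| = 25 / 425.25 ≈ 0.058789
Gain = 20 log₁₀(0.058789) ≈ -24.61 dB
∠T = 0.00° − 168.03° = -168.03°

ω = 9: -8.6 dB, -146.0°; ω = 21: -24.6 dB, -168.0°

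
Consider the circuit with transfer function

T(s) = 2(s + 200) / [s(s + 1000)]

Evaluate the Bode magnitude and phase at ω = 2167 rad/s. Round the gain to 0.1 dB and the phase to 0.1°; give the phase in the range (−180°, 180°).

At s = jω = j2167:
zero (s+200): 200 + j2167 → |·| = √(200²+2167²) = √4735889 ≈ 2176.2, ∠ = arctan(2167/200) ≈ 84.73°
pole (s+1000): 1000 + j2167 → |·| = √(1000²+2167²) = √5695889 ≈ 2386.6, ∠ = arctan(2167/1000) ≈ 65.23°
pole at origin: |s| = 2167, ∠ = 90.00° (in denominator)
|T| = 2 · 2176.2 / 5.1718e+06 ≈ 0.00084156
Gain = 20 log₁₀(0.00084156) ≈ -61.50 dB
∠T = 84.73° − 155.23° = -70.50°

-61.5 dB, -70.5°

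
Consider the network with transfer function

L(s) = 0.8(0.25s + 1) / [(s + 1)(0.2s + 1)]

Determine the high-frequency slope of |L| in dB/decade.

-20 dB/decade

Each pole contributes −20 dB/decade at high frequency; each zero contributes +20 dB/decade.
Net: 1 zero(s) − 2 pole(s) → -20 dB/decade.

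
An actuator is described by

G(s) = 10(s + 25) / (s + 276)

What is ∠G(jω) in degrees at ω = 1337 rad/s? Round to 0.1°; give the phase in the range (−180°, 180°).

10.6°

At s = jω = j1337:
zero (s+25): 25 + j1337 → |·| = √(25²+1337²) = √1788194 ≈ 1337.2, ∠ = arctan(1337/25) ≈ 88.93°
pole (s+276): 276 + j1337 → |·| = √(276²+1337²) = √1863745 ≈ 1365.2, ∠ = arctan(1337/276) ≈ 78.34°
∠G = 88.93° − 78.34° = 10.59°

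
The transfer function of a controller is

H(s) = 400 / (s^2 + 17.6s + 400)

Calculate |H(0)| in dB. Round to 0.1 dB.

0.0 dB

H(0) = 400 / 400 = 1
20 log₁₀(1) ≈ 0.00 dB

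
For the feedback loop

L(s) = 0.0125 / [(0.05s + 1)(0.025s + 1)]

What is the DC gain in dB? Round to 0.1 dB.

L(0) = 0.0125 · 1 / 1 = 0.0125
20 log₁₀(0.0125) ≈ -38.06 dB

-38.1 dB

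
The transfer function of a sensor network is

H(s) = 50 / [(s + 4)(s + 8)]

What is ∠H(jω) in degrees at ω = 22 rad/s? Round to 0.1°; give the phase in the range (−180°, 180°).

-149.7°

At s = jω = j22:
pole (s+4): 4 + j22 → |·| = √(4²+22²) = √500 ≈ 22.361, ∠ = arctan(22/4) ≈ 79.70°
pole (s+8): 8 + j22 → |·| = √(8²+22²) = √548 ≈ 23.409, ∠ = arctan(22/8) ≈ 70.02°
∠H = 0.00° − 149.72° = -149.72°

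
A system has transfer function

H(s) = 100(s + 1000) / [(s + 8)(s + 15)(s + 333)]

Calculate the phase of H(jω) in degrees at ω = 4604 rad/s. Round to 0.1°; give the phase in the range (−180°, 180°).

At s = jω = j4604:
zero (s+1000): 1000 + j4604 → |·| = √(1000²+4604²) = √22196816 ≈ 4711.3, ∠ = arctan(4604/1000) ≈ 77.75°
pole (s+8): 8 + j4604 → |·| = √(8²+4604²) = √21196880 ≈ 4604, ∠ = arctan(4604/8) ≈ 89.90°
pole (s+15): 15 + j4604 → |·| = √(15²+4604²) = √21197041 ≈ 4604, ∠ = arctan(4604/15) ≈ 89.81°
pole (s+333): 333 + j4604 → |·| = √(333²+4604²) = √21307705 ≈ 4616, ∠ = arctan(4604/333) ≈ 85.86°
∠H = 77.75° − 265.57° = -187.82° ≡ 172.18° (principal value)

172.2°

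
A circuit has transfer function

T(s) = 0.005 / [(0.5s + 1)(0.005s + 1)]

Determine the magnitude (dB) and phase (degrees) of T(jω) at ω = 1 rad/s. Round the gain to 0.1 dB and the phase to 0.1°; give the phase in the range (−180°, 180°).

At ω = 1 rad/s:
pole (1 + j1·0.5) = 1 + j0.5 → |·| ≈ 1.118, ∠ ≈ 26.57°
pole (1 + j1·0.005) = 1 + j0.005 → |·| ≈ 1, ∠ ≈ 0.29°
|T| = 0.005 · 1 / (1.118 · 1) ≈ 0.0044723
Gain = 20 log₁₀(0.0044723) ≈ -46.99 dB
∠T = (0°) − (26.57° + 0.29°) = -26.86°

-47.0 dB, -26.9°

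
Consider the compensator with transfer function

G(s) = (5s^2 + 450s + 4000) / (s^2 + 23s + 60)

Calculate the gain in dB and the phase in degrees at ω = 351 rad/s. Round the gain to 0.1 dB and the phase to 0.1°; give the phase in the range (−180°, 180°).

14.2 dB, -10.7°

Substitute s = j351:
Numerator: 5(j351)^2 + 450(j351) + 4000 = -612005 + j157950
Denominator: (j351)^2 + 23(j351) + 60 = -123141 + j8073
|N| = √(612005² + 157950²) ≈ 6.3206e+05, ∠N ≈ 165.53°
|D| = √(123141² + 8073²) ≈ 1.2341e+05, ∠D ≈ 176.25°
|G| = 6.3206e+05 / 1.2341e+05 ≈ 5.1216
Gain = 20 log₁₀(5.1216) ≈ 14.19 dB
∠G = 165.53° − 176.25° = -10.72°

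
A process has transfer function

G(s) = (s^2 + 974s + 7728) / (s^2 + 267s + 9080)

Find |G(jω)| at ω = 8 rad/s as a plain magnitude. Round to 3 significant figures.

1.18

Substitute s = j8:
Numerator: (j8)^2 + 974(j8) + 7728 = 7664 + j7792
Denominator: (j8)^2 + 267(j8) + 9080 = 9016 + j2136
|N| = √(7664² + 7792²) ≈ 10929, ∠N ≈ 45.47°
|D| = √(9016² + 2136²) ≈ 9265.6, ∠D ≈ 13.33°
|G| = 10929 / 9265.6 ≈ 1.1795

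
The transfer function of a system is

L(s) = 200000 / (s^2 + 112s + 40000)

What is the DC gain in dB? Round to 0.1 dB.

L(0) = 200000 / 40000 = 5
20 log₁₀(5) ≈ 13.98 dB

14.0 dB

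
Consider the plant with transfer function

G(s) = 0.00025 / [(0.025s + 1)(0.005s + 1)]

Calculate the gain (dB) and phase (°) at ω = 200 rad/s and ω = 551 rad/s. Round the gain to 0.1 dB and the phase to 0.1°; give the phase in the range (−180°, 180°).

ω = 200: -89.2 dB, -123.7°; ω = 551: -104.2 dB, -155.9°

At ω = 200 rad/s:
pole (1 + j200·0.025) = 1 + j5 → |·| ≈ 5.099, ∠ ≈ 78.69°
pole (1 + j200·0.005) = 1 + j1 → |·| ≈ 1.4142, ∠ ≈ 45.00°
|G| = 0.00025 · 1 / (5.099 · 1.4142) ≈ 3.4669e-05
Gain = 20 log₁₀(3.4669e-05) ≈ -89.20 dB
∠G = (0°) − (78.69° + 45.00°) = -123.69°

At ω = 551 rad/s:
pole (1 + j551·0.025) = 1 + j13.775 → |·| ≈ 13.811, ∠ ≈ 85.85°
pole (1 + j551·0.005) = 1 + j2.755 → |·| ≈ 2.9309, ∠ ≈ 70.05°
|G| = 0.00025 · 1 / (13.811 · 2.9309) ≈ 6.1761e-06
Gain = 20 log₁₀(6.1761e-06) ≈ -104.19 dB
∠G = (0°) − (85.85° + 70.05°) = -155.90°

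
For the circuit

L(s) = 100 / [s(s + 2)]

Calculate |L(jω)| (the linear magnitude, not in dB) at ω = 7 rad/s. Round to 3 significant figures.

1.96

At s = jω = j7:
pole (s+2): 2 + j7 → |·| = √(2²+7²) = √53 ≈ 7.2801, ∠ = arctan(7/2) ≈ 74.05°
pole at origin: |s| = 7, ∠ = 90.00° (in denominator)
|L| = 100 / 50.961 ≈ 1.9623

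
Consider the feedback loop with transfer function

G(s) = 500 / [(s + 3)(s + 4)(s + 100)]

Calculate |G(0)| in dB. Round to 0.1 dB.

G(0) = 500 / (3·4·100) ≈ 0.41667
20 log₁₀(0.41667) ≈ -7.60 dB

-7.6 dB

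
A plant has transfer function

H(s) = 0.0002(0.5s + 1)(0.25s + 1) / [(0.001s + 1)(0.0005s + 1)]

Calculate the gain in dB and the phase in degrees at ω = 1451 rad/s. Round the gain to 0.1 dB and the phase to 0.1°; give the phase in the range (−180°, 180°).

27.7 dB, 88.4°

At ω = 1451 rad/s:
zero (1 + j1451·0.5) = 1 + j725.5 → |·| ≈ 725.5, ∠ ≈ 89.92°
zero (1 + j1451·0.25) = 1 + j362.75 → |·| ≈ 362.75, ∠ ≈ 89.84°
pole (1 + j1451·0.001) = 1 + j1.451 → |·| ≈ 1.7622, ∠ ≈ 55.43°
pole (1 + j1451·0.0005) = 1 + j0.7255 → |·| ≈ 1.2355, ∠ ≈ 35.96°
|H| = 0.0002 · 725.5 · 362.75 / (1.7622 · 1.2355) ≈ 24.176
Gain = 20 log₁₀(24.176) ≈ 27.67 dB
∠H = (89.92° + 89.84°) − (55.43° + 35.96°) = 88.37°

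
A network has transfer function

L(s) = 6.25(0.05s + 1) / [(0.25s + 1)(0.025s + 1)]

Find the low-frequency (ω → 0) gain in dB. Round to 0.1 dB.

L(0) = 6.25 · 1 / 1 = 6.25
20 log₁₀(6.25) ≈ 15.92 dB

15.9 dB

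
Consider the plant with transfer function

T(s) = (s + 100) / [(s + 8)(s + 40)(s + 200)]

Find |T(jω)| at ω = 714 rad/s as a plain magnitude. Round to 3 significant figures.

At s = jω = j714:
zero (s+100): 100 + j714 → |·| = √(100²+714²) = √519796 ≈ 720.97, ∠ = arctan(714/100) ≈ 82.03°
pole (s+8): 8 + j714 → |·| = √(8²+714²) = √509860 ≈ 714.04, ∠ = arctan(714/8) ≈ 89.36°
pole (s+40): 40 + j714 → |·| = √(40²+714²) = √511396 ≈ 715.12, ∠ = arctan(714/40) ≈ 86.79°
pole (s+200): 200 + j714 → |·| = √(200²+714²) = √549796 ≈ 741.48, ∠ = arctan(714/200) ≈ 74.35°
|T| = 1 · 720.97 / 3.7862e+08 ≈ 1.9042e-06

1.90e-06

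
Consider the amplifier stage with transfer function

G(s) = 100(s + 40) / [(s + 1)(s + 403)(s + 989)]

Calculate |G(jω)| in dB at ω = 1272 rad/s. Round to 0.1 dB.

-86.6 dB

At s = jω = j1272:
zero (s+40): 40 + j1272 → |·| = √(40²+1272²) = √1619584 ≈ 1272.6, ∠ = arctan(1272/40) ≈ 88.20°
pole (s+1): 1 + j1272 → |·| = √(1²+1272²) = √1617985 ≈ 1272, ∠ = arctan(1272/1) ≈ 89.95°
pole (s+403): 403 + j1272 → |·| = √(403²+1272²) = √1780393 ≈ 1334.3, ∠ = arctan(1272/403) ≈ 72.42°
pole (s+989): 989 + j1272 → |·| = √(989²+1272²) = √2596105 ≈ 1611.2, ∠ = arctan(1272/989) ≈ 52.13°
|G| = 100 · 1272.6 / 2.7346e+09 ≈ 4.6537e-05
Gain = 20 log₁₀(4.6537e-05) ≈ -86.64 dB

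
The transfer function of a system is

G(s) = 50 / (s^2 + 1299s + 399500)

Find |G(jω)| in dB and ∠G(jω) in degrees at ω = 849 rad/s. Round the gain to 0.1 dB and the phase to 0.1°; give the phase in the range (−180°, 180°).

Substitute s = j849:
Numerator: 50 = 50 + j0
Denominator: (j849)^2 + 1299(j849) + 399500 = -321301 + j1102851
|N| = √(50² + 0²) ≈ 50, ∠N ≈ 0.00°
|D| = √(321301² + 1102851²) ≈ 1.1487e+06, ∠D ≈ 106.24°
|G| = 50 / 1.1487e+06 ≈ 4.3527e-05
Gain = 20 log₁₀(4.3527e-05) ≈ -87.22 dB
∠G = 0.00° − 106.24° = -106.24°

-87.2 dB, -106.2°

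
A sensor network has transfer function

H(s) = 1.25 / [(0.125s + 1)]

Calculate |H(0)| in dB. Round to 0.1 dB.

1.9 dB

H(0) = 1.25 · 1 / 1 = 1.25
20 log₁₀(1.25) ≈ 1.94 dB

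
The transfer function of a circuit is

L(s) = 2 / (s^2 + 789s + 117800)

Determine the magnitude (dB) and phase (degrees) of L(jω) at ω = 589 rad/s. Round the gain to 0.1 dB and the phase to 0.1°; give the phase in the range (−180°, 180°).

-108.3 dB, -116.2°

Substitute s = j589:
Numerator: 2 = 2 + j0
Denominator: (j589)^2 + 789(j589) + 117800 = -229121 + j464721
|N| = √(2² + 0²) ≈ 2, ∠N ≈ 0.00°
|D| = √(229121² + 464721²) ≈ 5.1813e+05, ∠D ≈ 116.24°
|L| = 2 / 5.1813e+05 ≈ 3.86e-06
Gain = 20 log₁₀(3.86e-06) ≈ -108.27 dB
∠L = 0.00° − 116.24° = -116.24°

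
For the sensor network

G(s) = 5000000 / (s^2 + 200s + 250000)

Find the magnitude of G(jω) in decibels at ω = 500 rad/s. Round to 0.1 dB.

34.0 dB

At s = jω = j500:
quadratic: (j500)² + 200·j500 + 250000 = 0 + j100000 → |·| ≈ 1e+05, ∠ ≈ 90.00°
|G| = 5000000 / 1e+05 ≈ 50
Gain = 20 log₁₀(50) ≈ 33.98 dB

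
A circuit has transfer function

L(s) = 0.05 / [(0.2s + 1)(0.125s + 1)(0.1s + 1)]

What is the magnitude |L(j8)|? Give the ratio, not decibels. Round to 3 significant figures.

0.0146

At ω = 8 rad/s:
pole (1 + j8·0.2) = 1 + j1.6 → |·| ≈ 1.8868, ∠ ≈ 57.99°
pole (1 + j8·0.125) = 1 + j1 → |·| ≈ 1.4142, ∠ ≈ 45.00°
pole (1 + j8·0.1) = 1 + j0.8 → |·| ≈ 1.2806, ∠ ≈ 38.66°
|L| = 0.05 · 1 / (1.8868 · 1.4142 · 1.2806) ≈ 0.014633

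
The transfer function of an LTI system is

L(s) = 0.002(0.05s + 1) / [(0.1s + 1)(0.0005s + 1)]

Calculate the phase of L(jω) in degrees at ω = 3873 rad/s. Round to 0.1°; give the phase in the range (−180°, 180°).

-62.8°

At ω = 3873 rad/s:
zero (1 + j3873·0.05) = 1 + j193.65 → |·| ≈ 193.65, ∠ ≈ 89.70°
pole (1 + j3873·0.1) = 1 + j387.3 → |·| ≈ 387.3, ∠ ≈ 89.85°
pole (1 + j3873·0.0005) = 1 + j1.9365 → |·| ≈ 2.1795, ∠ ≈ 62.69°
∠L = (89.70°) − (89.85° + 62.69°) = -62.84°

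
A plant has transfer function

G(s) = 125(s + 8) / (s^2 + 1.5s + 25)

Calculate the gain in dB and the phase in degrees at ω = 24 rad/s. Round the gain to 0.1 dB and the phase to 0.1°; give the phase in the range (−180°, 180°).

At s = jω = j24:
zero (s+8): 8 + j24 → |·| = √(8²+24²) = √640 ≈ 25.298, ∠ = arctan(24/8) ≈ 71.57°
quadratic: (j24)² + 1.5·j24 + 25 = -551 + j36 → |·| ≈ 552.17, ∠ ≈ 176.26°
|G| = 125 · 25.298 / 552.17 ≈ 5.727
Gain = 20 log₁₀(5.727) ≈ 15.16 dB
∠G = 71.57° − 176.26° = -104.69°

15.2 dB, -104.7°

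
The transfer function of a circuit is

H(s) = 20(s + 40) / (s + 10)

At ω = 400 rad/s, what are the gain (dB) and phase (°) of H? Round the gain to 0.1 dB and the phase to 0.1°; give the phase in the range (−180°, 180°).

26.1 dB, -4.3°

At s = jω = j400:
zero (s+40): 40 + j400 → |·| = √(40²+400²) = √161600 ≈ 402, ∠ = arctan(400/40) ≈ 84.29°
pole (s+10): 10 + j400 → |·| = √(10²+400²) = √160100 ≈ 400.12, ∠ = arctan(400/10) ≈ 88.57°
|H| = 20 · 402 / 400.12 ≈ 20.094
Gain = 20 log₁₀(20.094) ≈ 26.06 dB
∠H = 84.29° − 88.57° = -4.28°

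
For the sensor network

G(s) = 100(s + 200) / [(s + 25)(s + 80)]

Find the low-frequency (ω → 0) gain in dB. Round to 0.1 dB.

20.0 dB

G(0) = 100·200 / (25·80) = 10
20 log₁₀(10) ≈ 20.00 dB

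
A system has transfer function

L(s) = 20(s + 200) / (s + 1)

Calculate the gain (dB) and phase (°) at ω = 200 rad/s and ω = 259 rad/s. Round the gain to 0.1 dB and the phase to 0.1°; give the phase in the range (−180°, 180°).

At s = jω = j200:
zero (s+200): 200 + j200 → |·| = √(200²+200²) = √80000 ≈ 282.84, ∠ = arctan(200/200) ≈ 45.00°
pole (s+1): 1 + j200 → |·| = √(1²+200²) = √40001 ≈ 200, ∠ = arctan(200/1) ≈ 89.71°
|L| = 20 · 282.84 / 200 ≈ 28.284
Gain = 20 log₁₀(28.284) ≈ 29.03 dB
∠L = 45.00° − 89.71° = -44.71°

At s = jω = j259:
zero (s+200): 200 + j259 → |·| = √(200²+259²) = √107081 ≈ 327.23, ∠ = arctan(259/200) ≈ 52.32°
pole (s+1): 1 + j259 → |·| = √(1²+259²) = √67082 ≈ 259, ∠ = arctan(259/1) ≈ 89.78°
|L| = 20 · 327.23 / 259 ≈ 25.269
Gain = 20 log₁₀(25.269) ≈ 28.05 dB
∠L = 52.32° − 89.78° = -37.46°

ω = 200: 29.0 dB, -44.7°; ω = 259: 28.1 dB, -37.5°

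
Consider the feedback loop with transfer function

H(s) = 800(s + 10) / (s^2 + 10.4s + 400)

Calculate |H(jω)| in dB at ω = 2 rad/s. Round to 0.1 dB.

26.3 dB

At s = jω = j2:
zero (s+10): 10 + j2 → |·| = √(10²+2²) = √104 ≈ 10.198, ∠ = arctan(2/10) ≈ 11.31°
quadratic: (j2)² + 10.4·j2 + 400 = 396 + j20.8 → |·| ≈ 396.55, ∠ ≈ 3.01°
|H| = 800 · 10.198 / 396.55 ≈ 20.573
Gain = 20 log₁₀(20.573) ≈ 26.27 dB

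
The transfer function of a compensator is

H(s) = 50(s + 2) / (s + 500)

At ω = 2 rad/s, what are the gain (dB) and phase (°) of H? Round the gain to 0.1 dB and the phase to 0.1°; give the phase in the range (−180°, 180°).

At s = jω = j2:
zero (s+2): 2 + j2 → |·| = √(2²+2²) = √8 ≈ 2.8284, ∠ = arctan(2/2) ≈ 45.00°
pole (s+500): 500 + j2 → |·| = √(500²+2²) = √250004 ≈ 500, ∠ = arctan(2/500) ≈ 0.23°
|H| = 50 · 2.8284 / 500 ≈ 0.28284
Gain = 20 log₁₀(0.28284) ≈ -10.97 dB
∠H = 45.00° − 0.23° = 44.77°

-11.0 dB, 44.8°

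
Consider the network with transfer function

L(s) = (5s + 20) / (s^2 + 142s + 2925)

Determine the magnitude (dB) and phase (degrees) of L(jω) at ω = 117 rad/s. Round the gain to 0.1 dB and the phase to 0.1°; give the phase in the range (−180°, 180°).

Substitute s = j117:
Numerator: 5(j117) + 20 = 20 + j585
Denominator: (j117)^2 + 142(j117) + 2925 = -10764 + j16614
|N| = √(20² + 585²) ≈ 585.34, ∠N ≈ 88.04°
|D| = √(10764² + 16614²) ≈ 19796, ∠D ≈ 122.94°
|L| = 585.34 / 19796 ≈ 0.029569
Gain = 20 log₁₀(0.029569) ≈ -30.58 dB
∠L = 88.04° − 122.94° = -34.90°

-30.6 dB, -34.9°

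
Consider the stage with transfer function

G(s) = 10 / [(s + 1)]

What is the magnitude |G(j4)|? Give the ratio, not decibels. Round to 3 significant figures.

At ω = 4 rad/s:
pole (1 + j4·1) = 1 + j4 → |·| ≈ 4.1231, ∠ ≈ 75.96°
|G| = 10 · 1 / (4.1231) ≈ 2.4254

2.43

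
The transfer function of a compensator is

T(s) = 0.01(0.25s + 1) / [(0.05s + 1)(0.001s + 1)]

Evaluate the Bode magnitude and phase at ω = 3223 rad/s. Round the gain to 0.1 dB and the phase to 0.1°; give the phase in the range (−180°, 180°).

At ω = 3223 rad/s:
zero (1 + j3223·0.25) = 1 + j805.75 → |·| ≈ 805.75, ∠ ≈ 89.93°
pole (1 + j3223·0.05) = 1 + j161.15 → |·| ≈ 161.15, ∠ ≈ 89.64°
pole (1 + j3223·0.001) = 1 + j3.223 → |·| ≈ 3.3746, ∠ ≈ 72.76°
|T| = 0.01 · 805.75 / (161.15 · 3.3746) ≈ 0.014817
Gain = 20 log₁₀(0.014817) ≈ -36.58 dB
∠T = (89.93°) − (89.64° + 72.76°) = -72.47°

-36.6 dB, -72.5°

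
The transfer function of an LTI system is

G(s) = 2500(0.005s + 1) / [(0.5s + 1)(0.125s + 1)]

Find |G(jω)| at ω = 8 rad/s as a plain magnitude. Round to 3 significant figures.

429

At ω = 8 rad/s:
zero (1 + j8·0.005) = 1 + j0.04 → |·| ≈ 1.0008, ∠ ≈ 2.29°
pole (1 + j8·0.5) = 1 + j4 → |·| ≈ 4.1231, ∠ ≈ 75.96°
pole (1 + j8·0.125) = 1 + j1 → |·| ≈ 1.4142, ∠ ≈ 45.00°
|G| = 2500 · 1.0008 / (4.1231 · 1.4142) ≈ 429.09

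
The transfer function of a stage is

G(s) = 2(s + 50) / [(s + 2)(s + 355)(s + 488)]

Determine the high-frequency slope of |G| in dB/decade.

Each pole contributes −20 dB/decade at high frequency; each zero contributes +20 dB/decade.
Net: 1 zero(s) − 3 pole(s) → -40 dB/decade.

-40 dB/decade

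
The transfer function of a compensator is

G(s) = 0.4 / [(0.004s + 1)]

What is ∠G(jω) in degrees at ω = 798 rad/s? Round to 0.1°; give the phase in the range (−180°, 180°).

-72.6°

At ω = 798 rad/s:
pole (1 + j798·0.004) = 1 + j3.192 → |·| ≈ 3.345, ∠ ≈ 72.61°
∠G = (0°) − (72.61°) = -72.61°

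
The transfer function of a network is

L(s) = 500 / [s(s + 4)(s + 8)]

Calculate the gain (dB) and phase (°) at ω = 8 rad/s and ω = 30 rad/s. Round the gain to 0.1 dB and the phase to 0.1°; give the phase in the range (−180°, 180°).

ω = 8: -4.2 dB, 161.6°; ω = 30: -35.0 dB, 112.5°

At s = jω = j8:
pole (s+4): 4 + j8 → |·| = √(4²+8²) = √80 ≈ 8.9443, ∠ = arctan(8/4) ≈ 63.43°
pole (s+8): 8 + j8 → |·| = √(8²+8²) = √128 ≈ 11.314, ∠ = arctan(8/8) ≈ 45.00°
pole at origin: |s| = 8, ∠ = 90.00° (in denominator)
|L| = 500 / 809.57 ≈ 0.61761
Gain = 20 log₁₀(0.61761) ≈ -4.19 dB
∠L = 0.00° − 198.43° = -198.43° ≡ 161.57° (principal value)

At s = jω = j30:
pole (s+4): 4 + j30 → |·| = √(4²+30²) = √916 ≈ 30.265, ∠ = arctan(30/4) ≈ 82.41°
pole (s+8): 8 + j30 → |·| = √(8²+30²) = √964 ≈ 31.048, ∠ = arctan(30/8) ≈ 75.07°
pole at origin: |s| = 30, ∠ = 90.00° (in denominator)
|L| = 500 / 28190 ≈ 0.017737
Gain = 20 log₁₀(0.017737) ≈ -35.02 dB
∠L = 0.00° − 247.48° = -247.48° ≡ 112.52° (principal value)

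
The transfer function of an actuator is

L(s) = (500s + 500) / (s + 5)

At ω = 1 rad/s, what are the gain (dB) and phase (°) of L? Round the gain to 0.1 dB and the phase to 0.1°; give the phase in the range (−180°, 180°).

Substitute s = j1:
Numerator: 500(j1) + 500 = 500 + j500
Denominator: (j1) + 5 = 5 + j1
|N| = √(500² + 500²) ≈ 707.11, ∠N ≈ 45.00°
|D| = √(5² + 1²) ≈ 5.099, ∠D ≈ 11.31°
|L| = 707.11 / 5.099 ≈ 138.68
Gain = 20 log₁₀(138.68) ≈ 42.84 dB
∠L = 45.00° − 11.31° = 33.69°

42.8 dB, 33.7°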